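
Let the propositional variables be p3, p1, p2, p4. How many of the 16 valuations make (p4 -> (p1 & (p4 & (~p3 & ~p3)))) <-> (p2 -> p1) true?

10

Initial set: {T ((p4 -> (p1 & (p4 & (~p3 & ~p3)))) <-> (p2 -> p1))}.
T ((p4 -> (p1 & (p4 & (~p3 & ~p3)))) <-> (p2 -> p1)): β-rule — branch into T (p4 -> (p1 & (p4 & (~p3 & ~p3)))), T (p2 -> p1)  //  F (p4 -> (p1 & (p4 & (~p3 & ~p3)))), F (p2 -> p1).
  branch 1 (add T (p4 -> (p1 & (p4 & (~p3 & ~p3)))), T (p2 -> p1)):
    T (p4 -> (p1 & (p4 & (~p3 & ~p3)))): β-rule — branch into F p4  //  T (p1 & (p4 & (~p3 & ~p3))).
      branch 1.1 (add F p4):
        T (p2 -> p1): β-rule — branch into F p2  //  T p1.
          branch 1.1.1 (add F p2):
            ○ open, literals {p2=0, p4=0}.
          branch 1.1.2 (add T p1):
            ○ open, literals {p1=1, p4=0}.
      branch 1.2 (add T (p1 & (p4 & (~p3 & ~p3)))):
        T (p1 & (p4 & (~p3 & ~p3))): α-rule — add T p1, T (p4 & (~p3 & ~p3)).
        T (p4 & (~p3 & ~p3)): α-rule — add T p4, T (~p3 & ~p3).
        T (~p3 & ~p3): α-rule — add T ~p3, T ~p3.
        T (p2 -> p1): β-rule — branch into F p2  //  T p1.
          branch 1.2.1 (add F p2):
            ○ open, literals {p1=1, p2=0, p3=0, p4=1}.
          branch 1.2.2 (add T p1):
            ○ open, literals {p1=1, p3=0, p4=1}.
  branch 2 (add F (p4 -> (p1 & (p4 & (~p3 & ~p3)))), F (p2 -> p1)):
    F (p4 -> (p1 & (p4 & (~p3 & ~p3)))): α-rule — add T p4, F (p1 & (p4 & (~p3 & ~p3))).
    F (p2 -> p1): α-rule — add T p2, F p1.
    F (p1 & (p4 & (~p3 & ~p3))): β-rule — branch into F p1  //  F (p4 & (~p3 & ~p3)).
      branch 2.1 (add F p1):
        ○ open, literals {p1=0, p2=1, p4=1}.
      branch 2.2 (add F (p4 & (~p3 & ~p3))):
        F (p4 & (~p3 & ~p3)): β-rule — branch into F p4  //  F (~p3 & ~p3).
          branch 2.2.1 (add F p4):
            × closes — contains both p4 and ~p4.
          branch 2.2.2 (add F (~p3 & ~p3)):
            F (~p3 & ~p3): β-rule — branch into F ~p3  //  F ~p3.
              branch 2.2.2.1 (add F ~p3):
                ○ open, literals {p1=0, p2=1, p3=1, p4=1}.
              branch 2.2.2.2 (add F ~p3):
                ○ open, literals {p1=0, p2=1, p3=1, p4=1}.
1 branch closed, 7 open.
Each open branch fixes some atoms; the unmentioned ones are free. Counting distinct full assignments: branch {p2=0, p4=0} (p3, p1) contributes 4 new; branch {p1=1, p4=0} (p3, p2) contributes 2 new; branch {p1=1, p2=0, p3=0, p4=1} (none free) contributes 1 new; branch {p1=1, p3=0, p4=1} (p2) contributes 1 new; branch {p1=0, p2=1, p4=1} (p3) contributes 2 new; branch {p1=0, p2=1, p3=1, p4=1} (none free) contributes 0 new; branch {p1=0, p2=1, p3=1, p4=1} (none free) contributes 0 new. Total: 10.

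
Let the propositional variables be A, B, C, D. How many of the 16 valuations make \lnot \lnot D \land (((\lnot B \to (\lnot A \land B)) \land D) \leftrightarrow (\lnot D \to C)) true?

4

Initial set: {(\lnot \lnot D \land (((\lnot B \to (\lnot A \land B)) \land D) \leftrightarrow (\lnot D \to C)))}.
(\lnot \lnot D \land (((\lnot B \to (\lnot A \land B)) \land D) \leftrightarrow (\lnot D \to C))): α-rule — add \lnot \lnot D, (((\lnot B \to (\lnot A \land B)) \land D) \leftrightarrow (\lnot D \to C)).
\lnot \lnot D: drop double negation, giving D.
(((\lnot B \to (\lnot A \land B)) \land D) \leftrightarrow (\lnot D \to C)): β-rule — branch into ((\lnot B \to (\lnot A \land B)) \land D), (\lnot D \to C)  //  \lnot ((\lnot B \to (\lnot A \land B)) \land D), \lnot (\lnot D \to C).
  branch 1 (add ((\lnot B \to (\lnot A \land B)) \land D), (\lnot D \to C)):
    ((\lnot B \to (\lnot A \land B)) \land D): α-rule — add (\lnot B \to (\lnot A \land B)), D.
    (\lnot D \to C): β-rule — branch into \lnot \lnot D  //  C.
      branch 1.1 (add \lnot \lnot D):
        (\lnot B \to (\lnot A \land B)): β-rule — branch into \lnot \lnot B  //  (\lnot A \land B).
          branch 1.1.1 (add \lnot \lnot B):
            ○ open, literals {B=1, D=1}.
          branch 1.1.2 (add (\lnot A \land B)):
            (\lnot A \land B): α-rule — add \lnot A, B.
            ○ open, literals {A=0, B=1, D=1}.
      branch 1.2 (add C):
        (\lnot B \to (\lnot A \land B)): β-rule — branch into \lnot \lnot B  //  (\lnot A \land B).
          branch 1.2.1 (add \lnot \lnot B):
            ○ open, literals {B=1, C=1, D=1}.
          branch 1.2.2 (add (\lnot A \land B)):
            (\lnot A \land B): α-rule — add \lnot A, B.
            ○ open, literals {A=0, B=1, C=1, D=1}.
  branch 2 (add \lnot ((\lnot B \to (\lnot A \land B)) \land D), \lnot (\lnot D \to C)):
    \lnot (\lnot D \to C): α-rule — add \lnot D, \lnot C.
    × closes — contains both D and \lnot D.
1 branch closed, 4 open.
Each open branch fixes some atoms; the unmentioned ones are free. Counting distinct full assignments: branch {B=1, D=1} (A, C) contributes 4 new; branch {A=0, B=1, D=1} (C) contributes 0 new; branch {B=1, C=1, D=1} (A) contributes 0 new; branch {A=0, B=1, C=1, D=1} (none free) contributes 0 new. Total: 4.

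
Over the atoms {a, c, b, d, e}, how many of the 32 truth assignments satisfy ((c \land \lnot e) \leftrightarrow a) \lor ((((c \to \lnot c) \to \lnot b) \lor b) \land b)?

Initial set: {(((c \land \lnot e) \leftrightarrow a) \lor ((((c \to \lnot c) \to \lnot b) \lor b) \land b))}.
(((c \land \lnot e) \leftrightarrow a) \lor ((((c \to \lnot c) \to \lnot b) \lor b) \land b)): β-rule — branch into ((c \land \lnot e) \leftrightarrow a)  //  ((((c \to \lnot c) \to \lnot b) \lor b) \land b).
  branch 1 (add ((c \land \lnot e) \leftrightarrow a)):
    ((c \land \lnot e) \leftrightarrow a): β-rule — branch into (c \land \lnot e), a  //  \lnot (c \land \lnot e), \lnot a.
      branch 1.1 (add (c \land \lnot e), a):
        (c \land \lnot e): α-rule — add c, \lnot e.
        ○ open, literals {a=T, c=T, e=F}.
      branch 1.2 (add \lnot (c \land \lnot e), \lnot a):
        \lnot (c \land \lnot e): β-rule — branch into \lnot c  //  \lnot \lnot e.
          branch 1.2.1 (add \lnot c):
            ○ open, literals {a=F, c=F}.
          branch 1.2.2 (add \lnot \lnot e):
            ○ open, literals {a=F, e=T}.
  branch 2 (add ((((c \to \lnot c) \to \lnot b) \lor b) \land b)):
    ((((c \to \lnot c) \to \lnot b) \lor b) \land b): α-rule — add (((c \to \lnot c) \to \lnot b) \lor b), b.
    (((c \to \lnot c) \to \lnot b) \lor b): β-rule — branch into ((c \to \lnot c) \to \lnot b)  //  b.
      branch 2.1 (add ((c \to \lnot c) \to \lnot b)):
        ((c \to \lnot c) \to \lnot b): β-rule — branch into \lnot (c \to \lnot c)  //  \lnot b.
          branch 2.1.1 (add \lnot (c \to \lnot c)):
            \lnot (c \to \lnot c): α-rule — add c, \lnot \lnot c.
            ○ open, literals {b=T, c=T}.
          branch 2.1.2 (add \lnot b):
            × closes — contains both b and \lnot b.
      branch 2.2 (add b):
        ○ open, literals {b=T}.
1 branch closed, 5 open.
Each open branch fixes some atoms; the unmentioned ones are free. Counting distinct full assignments: branch {a=T, c=T, e=F} (b, d) contributes 4 new; branch {a=F, c=F} (b, d, e) contributes 8 new; branch {a=F, e=T} (c, b, d) contributes 4 new; branch {b=T, c=T} (a, d, e) contributes 4 new; branch {b=T} (a, c, d, e) contributes 4 new. Total: 24.

24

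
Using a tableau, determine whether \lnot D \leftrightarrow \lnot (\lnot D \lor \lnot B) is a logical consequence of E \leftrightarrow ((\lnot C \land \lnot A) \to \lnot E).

Initial set: {(E \leftrightarrow ((\lnot C \land \lnot A) \to \lnot E)); \lnot (\lnot D \leftrightarrow \lnot (\lnot D \lor \lnot B))}.
(E \leftrightarrow ((\lnot C \land \lnot A) \to \lnot E)): β-rule — branch into E, ((\lnot C \land \lnot A) \to \lnot E)  //  \lnot E, \lnot ((\lnot C \land \lnot A) \to \lnot E).
  branch 1 (add E, ((\lnot C \land \lnot A) \to \lnot E)):
    \lnot (\lnot D \leftrightarrow \lnot (\lnot D \lor \lnot B)): β-rule — branch into \lnot D, \lnot \lnot (\lnot D \lor \lnot B)  //  \lnot \lnot D, \lnot (\lnot D \lor \lnot B).
      branch 1.1 (add \lnot D, \lnot \lnot (\lnot D \lor \lnot B)):
        ((\lnot C \land \lnot A) \to \lnot E): β-rule — branch into \lnot (\lnot C \land \lnot A)  //  \lnot E.
          branch 1.1.1 (add \lnot (\lnot C \land \lnot A)):
            \lnot \lnot (\lnot D \lor \lnot B): β-rule — branch into \lnot D  //  \lnot B.
              branch 1.1.1.1 (add \lnot D):
                \lnot (\lnot C \land \lnot A): β-rule — branch into \lnot \lnot C  //  \lnot \lnot A.
                  branch 1.1.1.1.1 (add \lnot \lnot C):
                    ○ open, literals {C=T, D=F, E=T}.
                  branch 1.1.1.1.2 (add \lnot \lnot A):
                    ○ open, literals {A=T, D=F, E=T}.
              branch 1.1.1.2 (add \lnot B):
                \lnot (\lnot C \land \lnot A): β-rule — branch into \lnot \lnot C  //  \lnot \lnot A.
                  branch 1.1.1.2.1 (add \lnot \lnot C):
                    ○ open, literals {B=F, C=T, D=F, E=T}.
                  branch 1.1.1.2.2 (add \lnot \lnot A):
                    ○ open, literals {A=T, B=F, D=F, E=T}.
          branch 1.1.2 (add \lnot E):
            × closes — contains both E and \lnot E.
      branch 1.2 (add \lnot \lnot D, \lnot (\lnot D \lor \lnot B)):
        \lnot (\lnot D \lor \lnot B): α-rule — add \lnot \lnot D, \lnot \lnot B.
        ((\lnot C \land \lnot A) \to \lnot E): β-rule — branch into \lnot (\lnot C \land \lnot A)  //  \lnot E.
          branch 1.2.1 (add \lnot (\lnot C \land \lnot A)):
            \lnot (\lnot C \land \lnot A): β-rule — branch into \lnot \lnot C  //  \lnot \lnot A.
              branch 1.2.1.1 (add \lnot \lnot C):
                ○ open, literals {B=T, C=T, D=T, E=T}.
              branch 1.2.1.2 (add \lnot \lnot A):
                ○ open, literals {A=T, B=T, D=T, E=T}.
          branch 1.2.2 (add \lnot E):
            × closes — contains both E and \lnot E.
  branch 2 (add \lnot E, \lnot ((\lnot C \land \lnot A) \to \lnot E)):
    \lnot ((\lnot C \land \lnot A) \to \lnot E): α-rule — add (\lnot C \land \lnot A), \lnot \lnot E.
    × closes — contains both E and \lnot E.
3 branches closed, 6 open.
An open branch gives a countermodel: C=T, D=F, E=T (unmentioned atoms arbitrary); the premises hold there but the conclusion fails.

No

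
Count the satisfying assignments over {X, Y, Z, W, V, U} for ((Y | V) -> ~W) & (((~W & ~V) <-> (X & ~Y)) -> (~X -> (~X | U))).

Initial set: {(((Y | V) -> ~W) & (((~W & ~V) <-> (X & ~Y)) -> (~X -> (~X | U))))}.
(((Y | V) -> ~W) & (((~W & ~V) <-> (X & ~Y)) -> (~X -> (~X | U)))): α-rule — add ((Y | V) -> ~W), (((~W & ~V) <-> (X & ~Y)) -> (~X -> (~X | U))).
((Y | V) -> ~W): β-rule — branch into ~(Y | V)  //  ~W.
  branch 1 (add ~(Y | V)):
    ~(Y | V): α-rule — add ~Y, ~V.
    (((~W & ~V) <-> (X & ~Y)) -> (~X -> (~X | U))): β-rule — branch into ~((~W & ~V) <-> (X & ~Y))  //  (~X -> (~X | U)).
      branch 1.1 (add ~((~W & ~V) <-> (X & ~Y))):
        ~((~W & ~V) <-> (X & ~Y)): β-rule — branch into (~W & ~V), ~(X & ~Y)  //  ~(~W & ~V), (X & ~Y).
          branch 1.1.1 (add (~W & ~V), ~(X & ~Y)):
            (~W & ~V): α-rule — add ~W, ~V.
            ~(X & ~Y): β-rule — branch into ~X  //  ~~Y.
              branch 1.1.1.1 (add ~X):
                ○ open, literals {V=F, W=F, X=F, Y=F}.
              branch 1.1.1.2 (add ~~Y):
                × closes — contains both Y and ~Y.
          branch 1.1.2 (add ~(~W & ~V), (X & ~Y)):
            (X & ~Y): α-rule — add X, ~Y.
            ~(~W & ~V): β-rule — branch into ~~W  //  ~~V.
              branch 1.1.2.1 (add ~~W):
                ○ open, literals {V=F, W=T, X=T, Y=F}.
              branch 1.1.2.2 (add ~~V):
                × closes — contains both V and ~V.
      branch 1.2 (add (~X -> (~X | U))):
        (~X -> (~X | U)): β-rule — branch into ~~X  //  (~X | U).
          branch 1.2.1 (add ~~X):
            ○ open, literals {V=F, X=T, Y=F}.
          branch 1.2.2 (add (~X | U)):
            (~X | U): β-rule — branch into ~X  //  U.
              branch 1.2.2.1 (add ~X):
                ○ open, literals {V=F, X=F, Y=F}.
              branch 1.2.2.2 (add U):
                ○ open, literals {U=T, V=F, Y=F}.
  branch 2 (add ~W):
    (((~W & ~V) <-> (X & ~Y)) -> (~X -> (~X | U))): β-rule — branch into ~((~W & ~V) <-> (X & ~Y))  //  (~X -> (~X | U)).
      branch 2.1 (add ~((~W & ~V) <-> (X & ~Y))):
        ~((~W & ~V) <-> (X & ~Y)): β-rule — branch into (~W & ~V), ~(X & ~Y)  //  ~(~W & ~V), (X & ~Y).
          branch 2.1.1 (add (~W & ~V), ~(X & ~Y)):
            (~W & ~V): α-rule — add ~W, ~V.
            ~(X & ~Y): β-rule — branch into ~X  //  ~~Y.
              branch 2.1.1.1 (add ~X):
                ○ open, literals {V=F, W=F, X=F}.
              branch 2.1.1.2 (add ~~Y):
                ○ open, literals {V=F, W=F, Y=T}.
          branch 2.1.2 (add ~(~W & ~V), (X & ~Y)):
            (X & ~Y): α-rule — add X, ~Y.
            ~(~W & ~V): β-rule — branch into ~~W  //  ~~V.
              branch 2.1.2.1 (add ~~W):
                × closes — contains both W and ~W.
              branch 2.1.2.2 (add ~~V):
                ○ open, literals {V=T, W=F, X=T, Y=F}.
      branch 2.2 (add (~X -> (~X | U))):
        (~X -> (~X | U)): β-rule — branch into ~~X  //  (~X | U).
          branch 2.2.1 (add ~~X):
            ○ open, literals {W=F, X=T}.
          branch 2.2.2 (add (~X | U)):
            (~X | U): β-rule — branch into ~X  //  U.
              branch 2.2.2.1 (add ~X):
                ○ open, literals {W=F, X=F}.
              branch 2.2.2.2 (add U):
                ○ open, literals {U=T, W=F}.
3 branches closed, 11 open.
Each open branch fixes some atoms; the unmentioned ones are free. Counting distinct full assignments: branch {V=F, W=F, X=F, Y=F} (Z, U) contributes 4 new; branch {V=F, W=T, X=T, Y=F} (Z, U) contributes 4 new; branch {V=F, X=T, Y=F} (Z, W, U) contributes 4 new; branch {V=F, X=F, Y=F} (Z, W, U) contributes 4 new; branch {U=T, V=F, Y=F} (X, Z, W) contributes 0 new; branch {V=F, W=F, X=F} (Y, Z, U) contributes 4 new; branch {V=F, W=F, Y=T} (X, Z, U) contributes 4 new; branch {V=T, W=F, X=T, Y=F} (Z, U) contributes 4 new; branch {W=F, X=T} (Y, Z, V, U) contributes 4 new; branch {W=F, X=F} (Y, Z, V, U) contributes 8 new; branch {U=T, W=F} (X, Y, Z, V) contributes 0 new. Total: 40.

40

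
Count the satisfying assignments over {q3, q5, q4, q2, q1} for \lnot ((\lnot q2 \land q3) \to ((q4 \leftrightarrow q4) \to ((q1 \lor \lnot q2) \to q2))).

Initial set: {\lnot ((\lnot q2 \land q3) \to ((q4 \leftrightarrow q4) \to ((q1 \lor \lnot q2) \to q2)))}.
\lnot ((\lnot q2 \land q3) \to ((q4 \leftrightarrow q4) \to ((q1 \lor \lnot q2) \to q2))): α-rule — add (\lnot q2 \land q3), \lnot ((q4 \leftrightarrow q4) \to ((q1 \lor \lnot q2) \to q2)).
(\lnot q2 \land q3): α-rule — add \lnot q2, q3.
\lnot ((q4 \leftrightarrow q4) \to ((q1 \lor \lnot q2) \to q2)): α-rule — add (q4 \leftrightarrow q4), \lnot ((q1 \lor \lnot q2) \to q2).
\lnot ((q1 \lor \lnot q2) \to q2): α-rule — add (q1 \lor \lnot q2), \lnot q2.
(q4 \leftrightarrow q4): β-rule — branch into q4, q4  //  \lnot q4, \lnot q4.
  branch 1 (add q4, q4):
    (q1 \lor \lnot q2): β-rule — branch into q1  //  \lnot q2.
      branch 1.1 (add q1):
        ○ open, literals {q1=1, q2=0, q3=1, q4=1}.
      branch 1.2 (add \lnot q2):
        ○ open, literals {q2=0, q3=1, q4=1}.
  branch 2 (add \lnot q4, \lnot q4):
    (q1 \lor \lnot q2): β-rule — branch into q1  //  \lnot q2.
      branch 2.1 (add q1):
        ○ open, literals {q1=1, q2=0, q3=1, q4=0}.
      branch 2.2 (add \lnot q2):
        ○ open, literals {q2=0, q3=1, q4=0}.
0 branches closed, 4 open.
Each open branch fixes some atoms; the unmentioned ones are free. Counting distinct full assignments: branch {q1=1, q2=0, q3=1, q4=1} (q5) contributes 2 new; branch {q2=0, q3=1, q4=1} (q5, q1) contributes 2 new; branch {q1=1, q2=0, q3=1, q4=0} (q5) contributes 2 new; branch {q2=0, q3=1, q4=0} (q5, q1) contributes 2 new. Total: 8.

8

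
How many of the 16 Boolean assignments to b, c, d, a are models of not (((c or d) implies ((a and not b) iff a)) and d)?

Initial set: {not (((c or d) implies ((a and not b) iff a)) and d)}.
not (((c or d) implies ((a and not b) iff a)) and d): β-rule — branch into not ((c or d) implies ((a and not b) iff a))  //  not d.
  branch 1 (add not ((c or d) implies ((a and not b) iff a))):
    not ((c or d) implies ((a and not b) iff a)): α-rule — add (c or d), not ((a and not b) iff a).
    (c or d): β-rule — branch into c  //  d.
      branch 1.1 (add c):
        not ((a and not b) iff a): β-rule — branch into (a and not b), not a  //  not (a and not b), a.
          branch 1.1.1 (add (a and not b), not a):
            (a and not b): α-rule — add a, not b.
            × closes — contains both a and not a.
          branch 1.1.2 (add not (a and not b), a):
            not (a and not b): β-rule — branch into not a  //  not not b.
              branch 1.1.2.1 (add not a):
                × closes — contains both a and not a.
              branch 1.1.2.2 (add not not b):
                ○ open, literals {a=1, b=1, c=1}.
      branch 1.2 (add d):
        not ((a and not b) iff a): β-rule — branch into (a and not b), not a  //  not (a and not b), a.
          branch 1.2.1 (add (a and not b), not a):
            (a and not b): α-rule — add a, not b.
            × closes — contains both a and not a.
          branch 1.2.2 (add not (a and not b), a):
            not (a and not b): β-rule — branch into not a  //  not not b.
              branch 1.2.2.1 (add not a):
                × closes — contains both a and not a.
              branch 1.2.2.2 (add not not b):
                ○ open, literals {a=1, b=1, d=1}.
  branch 2 (add not d):
    ○ open, literals {d=0}.
4 branches closed, 3 open.
Each open branch fixes some atoms; the unmentioned ones are free. Counting distinct full assignments: branch {a=1, b=1, c=1} (d) contributes 2 new; branch {a=1, b=1, d=1} (c) contributes 1 new; branch {d=0} (b, c, a) contributes 7 new. Total: 10.

10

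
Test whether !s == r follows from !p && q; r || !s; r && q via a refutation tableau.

Initial set: {(!p && q); (r || !s); (r && q); !(!s == r)}.
(!p && q): α-rule — add !p, q.
(r && q): α-rule — add r, q.
(r || !s): β-rule — branch into r  //  !s.
  branch 1 (add r):
    !(!s == r): β-rule — branch into !s, !r  //  !!s, r.
      branch 1.1 (add !s, !r):
        × closes — contains both r and !r.
      branch 1.2 (add !!s, r):
        ○ open, literals {p=F, q=T, r=T, s=T}.
  branch 2 (add !s):
    !(!s == r): β-rule — branch into !s, !r  //  !!s, r.
      branch 2.1 (add !s, !r):
        × closes — contains both r and !r.
      branch 2.2 (add !!s, r):
        × closes — contains both s and !s.
3 branches closed, 1 open.
An open branch gives a countermodel: p=F, q=T, r=T, s=T (unmentioned atoms arbitrary); the premises hold there but the conclusion fails.

No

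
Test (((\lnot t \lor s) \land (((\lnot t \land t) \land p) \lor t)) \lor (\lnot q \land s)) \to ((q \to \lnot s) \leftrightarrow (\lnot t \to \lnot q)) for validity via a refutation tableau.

Not valid

Assume the negation and expand:
Initial set: {\lnot ((((\lnot t \lor s) \land (((\lnot t \land t) \land p) \lor t)) \lor (\lnot q \land s)) \to ((q \to \lnot s) \leftrightarrow (\lnot t \to \lnot q)))}.
\lnot ((((\lnot t \lor s) \land (((\lnot t \land t) \land p) \lor t)) \lor (\lnot q \land s)) \to ((q \to \lnot s) \leftrightarrow (\lnot t \to \lnot q))): α-rule — add (((\lnot t \lor s) \land (((\lnot t \land t) \land p) \lor t)) \lor (\lnot q \land s)), \lnot ((q \to \lnot s) \leftrightarrow (\lnot t \to \lnot q)).
(((\lnot t \lor s) \land (((\lnot t \land t) \land p) \lor t)) \lor (\lnot q \land s)): β-rule — branch into ((\lnot t \lor s) \land (((\lnot t \land t) \land p) \lor t))  //  (\lnot q \land s).
  branch 1 (add ((\lnot t \lor s) \land (((\lnot t \land t) \land p) \lor t))):
    ((\lnot t \lor s) \land (((\lnot t \land t) \land p) \lor t)): α-rule — add (\lnot t \lor s), (((\lnot t \land t) \land p) \lor t).
    \lnot ((q \to \lnot s) \leftrightarrow (\lnot t \to \lnot q)): β-rule — branch into (q \to \lnot s), \lnot (\lnot t \to \lnot q)  //  \lnot (q \to \lnot s), (\lnot t \to \lnot q).
      branch 1.1 (add (q \to \lnot s), \lnot (\lnot t \to \lnot q)):
        \lnot (\lnot t \to \lnot q): α-rule — add \lnot t, \lnot \lnot q.
        (\lnot t \lor s): β-rule — branch into \lnot t  //  s.
          branch 1.1.1 (add \lnot t):
            (((\lnot t \land t) \land p) \lor t): β-rule — branch into ((\lnot t \land t) \land p)  //  t.
              branch 1.1.1.1 (add ((\lnot t \land t) \land p)):
                ((\lnot t \land t) \land p): α-rule — add (\lnot t \land t), p.
                (\lnot t \land t): α-rule — add \lnot t, t.
                × closes — contains both t and \lnot t.
              branch 1.1.1.2 (add t):
                × closes — contains both t and \lnot t.
          branch 1.1.2 (add s):
            (((\lnot t \land t) \land p) \lor t): β-rule — branch into ((\lnot t \land t) \land p)  //  t.
              branch 1.1.2.1 (add ((\lnot t \land t) \land p)):
                ((\lnot t \land t) \land p): α-rule — add (\lnot t \land t), p.
                (\lnot t \land t): α-rule — add \lnot t, t.
                × closes — contains both t and \lnot t.
              branch 1.1.2.2 (add t):
                × closes — contains both t and \lnot t.
      branch 1.2 (add \lnot (q \to \lnot s), (\lnot t \to \lnot q)):
        \lnot (q \to \lnot s): α-rule — add q, \lnot \lnot s.
        (\lnot t \lor s): β-rule — branch into \lnot t  //  s.
          branch 1.2.1 (add \lnot t):
            (((\lnot t \land t) \land p) \lor t): β-rule — branch into ((\lnot t \land t) \land p)  //  t.
              branch 1.2.1.1 (add ((\lnot t \land t) \land p)):
                ((\lnot t \land t) \land p): α-rule — add (\lnot t \land t), p.
                (\lnot t \land t): α-rule — add \lnot t, t.
                × closes — contains both t and \lnot t.
              branch 1.2.1.2 (add t):
                × closes — contains both t and \lnot t.
          branch 1.2.2 (add s):
            (((\lnot t \land t) \land p) \lor t): β-rule — branch into ((\lnot t \land t) \land p)  //  t.
              branch 1.2.2.1 (add ((\lnot t \land t) \land p)):
                ((\lnot t \land t) \land p): α-rule — add (\lnot t \land t), p.
                (\lnot t \land t): α-rule — add \lnot t, t.
                × closes — contains both t and \lnot t.
              branch 1.2.2.2 (add t):
                (\lnot t \to \lnot q): β-rule — branch into \lnot \lnot t  //  \lnot q.
                  branch 1.2.2.2.1 (add \lnot \lnot t):
                    ○ open, literals {q=true, s=true, t=true}.
                  branch 1.2.2.2.2 (add \lnot q):
                    × closes — contains both q and \lnot q.
  branch 2 (add (\lnot q \land s)):
    (\lnot q \land s): α-rule — add \lnot q, s.
    \lnot ((q \to \lnot s) \leftrightarrow (\lnot t \to \lnot q)): β-rule — branch into (q \to \lnot s), \lnot (\lnot t \to \lnot q)  //  \lnot (q \to \lnot s), (\lnot t \to \lnot q).
      branch 2.1 (add (q \to \lnot s), \lnot (\lnot t \to \lnot q)):
        \lnot (\lnot t \to \lnot q): α-rule — add \lnot t, \lnot \lnot q.
        × closes — contains both q and \lnot q.
      branch 2.2 (add \lnot (q \to \lnot s), (\lnot t \to \lnot q)):
        \lnot (q \to \lnot s): α-rule — add q, \lnot \lnot s.
        × closes — contains both q and \lnot q.
10 branches closed, 1 open.
An open branch gives a countermodel: q=true, s=true, t=true (unmentioned atoms arbitrary); under it the original formula is false.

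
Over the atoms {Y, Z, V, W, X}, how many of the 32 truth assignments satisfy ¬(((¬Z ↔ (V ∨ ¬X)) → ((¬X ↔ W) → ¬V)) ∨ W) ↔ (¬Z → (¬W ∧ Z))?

Initial set: {(¬(((¬Z ↔ (V ∨ ¬X)) → ((¬X ↔ W) → ¬V)) ∨ W) ↔ (¬Z → (¬W ∧ Z)))}.
(¬(((¬Z ↔ (V ∨ ¬X)) → ((¬X ↔ W) → ¬V)) ∨ W) ↔ (¬Z → (¬W ∧ Z))): β-rule — branch into ¬(((¬Z ↔ (V ∨ ¬X)) → ((¬X ↔ W) → ¬V)) ∨ W), (¬Z → (¬W ∧ Z))  //  ¬¬(((¬Z ↔ (V ∨ ¬X)) → ((¬X ↔ W) → ¬V)) ∨ W), ¬(¬Z → (¬W ∧ Z)).
  branch 1 (add ¬(((¬Z ↔ (V ∨ ¬X)) → ((¬X ↔ W) → ¬V)) ∨ W), (¬Z → (¬W ∧ Z))):
    ¬(((¬Z ↔ (V ∨ ¬X)) → ((¬X ↔ W) → ¬V)) ∨ W): α-rule — add ¬((¬Z ↔ (V ∨ ¬X)) → ((¬X ↔ W) → ¬V)), ¬W.
    ¬((¬Z ↔ (V ∨ ¬X)) → ((¬X ↔ W) → ¬V)): α-rule — add (¬Z ↔ (V ∨ ¬X)), ¬((¬X ↔ W) → ¬V).
    ¬((¬X ↔ W) → ¬V): α-rule — add (¬X ↔ W), ¬¬V.
    (¬Z → (¬W ∧ Z)): β-rule — branch into ¬¬Z  //  (¬W ∧ Z).
      branch 1.1 (add ¬¬Z):
        (¬Z ↔ (V ∨ ¬X)): β-rule — branch into ¬Z, (V ∨ ¬X)  //  ¬¬Z, ¬(V ∨ ¬X).
          branch 1.1.1 (add ¬Z, (V ∨ ¬X)):
            × closes — contains both Z and ¬Z.
          branch 1.1.2 (add ¬¬Z, ¬(V ∨ ¬X)):
            ¬(V ∨ ¬X): α-rule — add ¬V, ¬¬X.
            × closes — contains both V and ¬V.
      branch 1.2 (add (¬W ∧ Z)):
        (¬W ∧ Z): α-rule — add ¬W, Z.
        (¬Z ↔ (V ∨ ¬X)): β-rule — branch into ¬Z, (V ∨ ¬X)  //  ¬¬Z, ¬(V ∨ ¬X).
          branch 1.2.1 (add ¬Z, (V ∨ ¬X)):
            × closes — contains both Z and ¬Z.
          branch 1.2.2 (add ¬¬Z, ¬(V ∨ ¬X)):
            ¬(V ∨ ¬X): α-rule — add ¬V, ¬¬X.
            × closes — contains both V and ¬V.
  branch 2 (add ¬¬(((¬Z ↔ (V ∨ ¬X)) → ((¬X ↔ W) → ¬V)) ∨ W), ¬(¬Z → (¬W ∧ Z))):
    ¬(¬Z → (¬W ∧ Z)): α-rule — add ¬Z, ¬(¬W ∧ Z).
    ¬¬(((¬Z ↔ (V ∨ ¬X)) → ((¬X ↔ W) → ¬V)) ∨ W): β-rule — branch into ((¬Z ↔ (V ∨ ¬X)) → ((¬X ↔ W) → ¬V))  //  W.
      branch 2.1 (add ((¬Z ↔ (V ∨ ¬X)) → ((¬X ↔ W) → ¬V))):
        ¬(¬W ∧ Z): β-rule — branch into ¬¬W  //  ¬Z.
          branch 2.1.1 (add ¬¬W):
            ((¬Z ↔ (V ∨ ¬X)) → ((¬X ↔ W) → ¬V)): β-rule — branch into ¬(¬Z ↔ (V ∨ ¬X))  //  ((¬X ↔ W) → ¬V).
              branch 2.1.1.1 (add ¬(¬Z ↔ (V ∨ ¬X))):
                ¬(¬Z ↔ (V ∨ ¬X)): β-rule — branch into ¬Z, ¬(V ∨ ¬X)  //  ¬¬Z, (V ∨ ¬X).
                  branch 2.1.1.1.1 (add ¬Z, ¬(V ∨ ¬X)):
                    ¬(V ∨ ¬X): α-rule — add ¬V, ¬¬X.
                    ○ open, literals {V=false, W=true, X=true, Z=false}.
                  branch 2.1.1.1.2 (add ¬¬Z, (V ∨ ¬X)):
                    × closes — contains both Z and ¬Z.
              branch 2.1.1.2 (add ((¬X ↔ W) → ¬V)):
                ((¬X ↔ W) → ¬V): β-rule — branch into ¬(¬X ↔ W)  //  ¬V.
                  branch 2.1.1.2.1 (add ¬(¬X ↔ W)):
                    ¬(¬X ↔ W): β-rule — branch into ¬X, ¬W  //  ¬¬X, W.
                      branch 2.1.1.2.1.1 (add ¬X, ¬W):
                        × closes — contains both W and ¬W.
                      branch 2.1.1.2.1.2 (add ¬¬X, W):
                        ○ open, literals {W=true, X=true, Z=false}.
                  branch 2.1.1.2.2 (add ¬V):
                    ○ open, literals {V=false, W=true, Z=false}.
          branch 2.1.2 (add ¬Z):
            ((¬Z ↔ (V ∨ ¬X)) → ((¬X ↔ W) → ¬V)): β-rule — branch into ¬(¬Z ↔ (V ∨ ¬X))  //  ((¬X ↔ W) → ¬V).
              branch 2.1.2.1 (add ¬(¬Z ↔ (V ∨ ¬X))):
                ¬(¬Z ↔ (V ∨ ¬X)): β-rule — branch into ¬Z, ¬(V ∨ ¬X)  //  ¬¬Z, (V ∨ ¬X).
                  branch 2.1.2.1.1 (add ¬Z, ¬(V ∨ ¬X)):
                    ¬(V ∨ ¬X): α-rule — add ¬V, ¬¬X.
                    ○ open, literals {V=false, X=true, Z=false}.
                  branch 2.1.2.1.2 (add ¬¬Z, (V ∨ ¬X)):
                    × closes — contains both Z and ¬Z.
              branch 2.1.2.2 (add ((¬X ↔ W) → ¬V)):
                ((¬X ↔ W) → ¬V): β-rule — branch into ¬(¬X ↔ W)  //  ¬V.
                  branch 2.1.2.2.1 (add ¬(¬X ↔ W)):
                    ¬(¬X ↔ W): β-rule — branch into ¬X, ¬W  //  ¬¬X, W.
                      branch 2.1.2.2.1.1 (add ¬X, ¬W):
                        ○ open, literals {W=false, X=false, Z=false}.
                      branch 2.1.2.2.1.2 (add ¬¬X, W):
                        ○ open, literals {W=true, X=true, Z=false}.
                  branch 2.1.2.2.2 (add ¬V):
                    ○ open, literals {V=false, Z=false}.
      branch 2.2 (add W):
        ¬(¬W ∧ Z): β-rule — branch into ¬¬W  //  ¬Z.
          branch 2.2.1 (add ¬¬W):
            ○ open, literals {W=true, Z=false}.
          branch 2.2.2 (add ¬Z):
            ○ open, literals {W=true, Z=false}.
7 branches closed, 9 open.
Each open branch fixes some atoms; the unmentioned ones are free. Counting distinct full assignments: branch {V=false, W=true, X=true, Z=false} (Y) contributes 2 new; branch {W=true, X=true, Z=false} (Y, V) contributes 2 new; branch {V=false, W=true, Z=false} (Y, X) contributes 2 new; branch {V=false, X=true, Z=false} (Y, W) contributes 2 new; branch {W=false, X=false, Z=false} (Y, V) contributes 4 new; branch {W=true, X=true, Z=false} (Y, V) contributes 0 new; branch {V=false, Z=false} (Y, W, X) contributes 0 new; branch {W=true, Z=false} (Y, V, X) contributes 2 new; branch {W=true, Z=false} (Y, V, X) contributes 0 new. Total: 14.

14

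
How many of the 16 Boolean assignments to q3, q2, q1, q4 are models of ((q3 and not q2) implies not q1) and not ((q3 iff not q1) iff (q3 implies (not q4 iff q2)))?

7

Initial set: {(((q3 and not q2) implies not q1) and not ((q3 iff not q1) iff (q3 implies (not q4 iff q2))))}.
(((q3 and not q2) implies not q1) and not ((q3 iff not q1) iff (q3 implies (not q4 iff q2)))): α-rule — add ((q3 and not q2) implies not q1), not ((q3 iff not q1) iff (q3 implies (not q4 iff q2))).
((q3 and not q2) implies not q1): β-rule — branch into not (q3 and not q2)  //  not q1.
  branch 1 (add not (q3 and not q2)):
    not ((q3 iff not q1) iff (q3 implies (not q4 iff q2))): β-rule — branch into (q3 iff not q1), not (q3 implies (not q4 iff q2))  //  not (q3 iff not q1), (q3 implies (not q4 iff q2)).
      branch 1.1 (add (q3 iff not q1), not (q3 implies (not q4 iff q2))):
        not (q3 implies (not q4 iff q2)): α-rule — add q3, not (not q4 iff q2).
        not (q3 and not q2): β-rule — branch into not q3  //  not not q2.
          branch 1.1.1 (add not q3):
            × closes — contains both q3 and not q3.
          branch 1.1.2 (add not not q2):
            (q3 iff not q1): β-rule — branch into q3, not q1  //  not q3, not not q1.
              branch 1.1.2.1 (add q3, not q1):
                not (not q4 iff q2): β-rule — branch into not q4, not q2  //  not not q4, q2.
                  branch 1.1.2.1.1 (add not q4, not q2):
                    × closes — contains both q2 and not q2.
                  branch 1.1.2.1.2 (add not not q4, q2):
                    ○ open, literals {q1=false, q2=true, q3=true, q4=true}.
              branch 1.1.2.2 (add not q3, not not q1):
                × closes — contains both q3 and not q3.
      branch 1.2 (add not (q3 iff not q1), (q3 implies (not q4 iff q2))):
        not (q3 and not q2): β-rule — branch into not q3  //  not not q2.
          branch 1.2.1 (add not q3):
            not (q3 iff not q1): β-rule — branch into q3, not not q1  //  not q3, not q1.
              branch 1.2.1.1 (add q3, not not q1):
                × closes — contains both q3 and not q3.
              branch 1.2.1.2 (add not q3, not q1):
                (q3 implies (not q4 iff q2)): β-rule — branch into not q3  //  (not q4 iff q2).
                  branch 1.2.1.2.1 (add not q3):
                    ○ open, literals {q1=false, q3=false}.
                  branch 1.2.1.2.2 (add (not q4 iff q2)):
                    (not q4 iff q2): β-rule — branch into not q4, q2  //  not not q4, not q2.
                      branch 1.2.1.2.2.1 (add not q4, q2):
                        ○ open, literals {q1=false, q2=true, q3=false, q4=false}.
                      branch 1.2.1.2.2.2 (add not not q4, not q2):
                        ○ open, literals {q1=false, q2=false, q3=false, q4=true}.
          branch 1.2.2 (add not not q2):
            not (q3 iff not q1): β-rule — branch into q3, not not q1  //  not q3, not q1.
              branch 1.2.2.1 (add q3, not not q1):
                (q3 implies (not q4 iff q2)): β-rule — branch into not q3  //  (not q4 iff q2).
                  branch 1.2.2.1.1 (add not q3):
                    × closes — contains both q3 and not q3.
                  branch 1.2.2.1.2 (add (not q4 iff q2)):
                    (not q4 iff q2): β-rule — branch into not q4, q2  //  not not q4, not q2.
                      branch 1.2.2.1.2.1 (add not q4, q2):
                        ○ open, literals {q1=true, q2=true, q3=true, q4=false}.
                      branch 1.2.2.1.2.2 (add not not q4, not q2):
                        × closes — contains both q2 and not q2.
              branch 1.2.2.2 (add not q3, not q1):
                (q3 implies (not q4 iff q2)): β-rule — branch into not q3  //  (not q4 iff q2).
                  branch 1.2.2.2.1 (add not q3):
                    ○ open, literals {q1=false, q2=true, q3=false}.
                  branch 1.2.2.2.2 (add (not q4 iff q2)):
                    (not q4 iff q2): β-rule — branch into not q4, q2  //  not not q4, not q2.
                      branch 1.2.2.2.2.1 (add not q4, q2):
                        ○ open, literals {q1=false, q2=true, q3=false, q4=false}.
                      branch 1.2.2.2.2.2 (add not not q4, not q2):
                        × closes — contains both q2 and not q2.
  branch 2 (add not q1):
    not ((q3 iff not q1) iff (q3 implies (not q4 iff q2))): β-rule — branch into (q3 iff not q1), not (q3 implies (not q4 iff q2))  //  not (q3 iff not q1), (q3 implies (not q4 iff q2)).
      branch 2.1 (add (q3 iff not q1), not (q3 implies (not q4 iff q2))):
        not (q3 implies (not q4 iff q2)): α-rule — add q3, not (not q4 iff q2).
        (q3 iff not q1): β-rule — branch into q3, not q1  //  not q3, not not q1.
          branch 2.1.1 (add q3, not q1):
            not (not q4 iff q2): β-rule — branch into not q4, not q2  //  not not q4, q2.
              branch 2.1.1.1 (add not q4, not q2):
                ○ open, literals {q1=false, q2=false, q3=true, q4=false}.
              branch 2.1.1.2 (add not not q4, q2):
                ○ open, literals {q1=false, q2=true, q3=true, q4=true}.
          branch 2.1.2 (add not q3, not not q1):
            × closes — contains both q3 and not q3.
      branch 2.2 (add not (q3 iff not q1), (q3 implies (not q4 iff q2))):
        not (q3 iff not q1): β-rule — branch into q3, not not q1  //  not q3, not q1.
          branch 2.2.1 (add q3, not not q1):
            × closes — contains both q1 and not q1.
          branch 2.2.2 (add not q3, not q1):
            (q3 implies (not q4 iff q2)): β-rule — branch into not q3  //  (not q4 iff q2).
              branch 2.2.2.1 (add not q3):
                ○ open, literals {q1=false, q3=false}.
              branch 2.2.2.2 (add (not q4 iff q2)):
                (not q4 iff q2): β-rule — branch into not q4, q2  //  not not q4, not q2.
                  branch 2.2.2.2.1 (add not q4, q2):
                    ○ open, literals {q1=false, q2=true, q3=false, q4=false}.
                  branch 2.2.2.2.2 (add not not q4, not q2):
                    ○ open, literals {q1=false, q2=false, q3=false, q4=true}.
9 branches closed, 12 open.
Each open branch fixes some atoms; the unmentioned ones are free. Counting distinct full assignments: branch {q1=false, q2=true, q3=true, q4=true} (none free) contributes 1 new; branch {q1=false, q3=false} (q2, q4) contributes 4 new; branch {q1=false, q2=true, q3=false, q4=false} (none free) contributes 0 new; branch {q1=false, q2=false, q3=false, q4=true} (none free) contributes 0 new; branch {q1=true, q2=true, q3=true, q4=false} (none free) contributes 1 new; branch {q1=false, q2=true, q3=false} (q4) contributes 0 new; branch {q1=false, q2=true, q3=false, q4=false} (none free) contributes 0 new; branch {q1=false, q2=false, q3=true, q4=false} (none free) contributes 1 new; branch {q1=false, q2=true, q3=true, q4=true} (none free) contributes 0 new; branch {q1=false, q3=false} (q2, q4) contributes 0 new; branch {q1=false, q2=true, q3=false, q4=false} (none free) contributes 0 new; branch {q1=false, q2=false, q3=false, q4=true} (none free) contributes 0 new. Total: 7.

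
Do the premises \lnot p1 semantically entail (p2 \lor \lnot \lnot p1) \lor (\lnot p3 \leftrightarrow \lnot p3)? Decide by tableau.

Initial set: {\lnot p1; \lnot ((p2 \lor \lnot \lnot p1) \lor (\lnot p3 \leftrightarrow \lnot p3))}.
\lnot ((p2 \lor \lnot \lnot p1) \lor (\lnot p3 \leftrightarrow \lnot p3)): α-rule — add \lnot (p2 \lor \lnot \lnot p1), \lnot (\lnot p3 \leftrightarrow \lnot p3).
\lnot (p2 \lor \lnot \lnot p1): α-rule — add \lnot p2, \lnot \lnot \lnot p1.
\lnot \lnot \lnot p1: drop double negation, giving \lnot p1.
\lnot (\lnot p3 \leftrightarrow \lnot p3): β-rule — branch into \lnot p3, \lnot \lnot p3  //  \lnot \lnot p3, \lnot p3.
  branch 1 (add \lnot p3, \lnot \lnot p3):
    × closes — contains both p3 and \lnot p3.
  branch 2 (add \lnot \lnot p3, \lnot p3):
    × closes — contains both p3 and \lnot p3.
All 2 branches close.
Every branch closed, so the premises entail the conclusion.

Yes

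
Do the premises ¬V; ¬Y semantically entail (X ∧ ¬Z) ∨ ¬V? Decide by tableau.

Initial set: {¬V; ¬Y; ¬((X ∧ ¬Z) ∨ ¬V)}.
¬((X ∧ ¬Z) ∨ ¬V): α-rule — add ¬(X ∧ ¬Z), ¬¬V.
× closes — contains both V and ¬V.
All 1 branch closes.
Every branch closed, so the premises entail the conclusion.

Yes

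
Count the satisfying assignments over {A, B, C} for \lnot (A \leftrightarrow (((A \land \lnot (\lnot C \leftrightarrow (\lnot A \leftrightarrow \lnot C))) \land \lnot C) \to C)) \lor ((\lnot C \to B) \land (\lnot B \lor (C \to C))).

Initial set: {(\lnot (A \leftrightarrow (((A \land \lnot (\lnot C \leftrightarrow (\lnot A \leftrightarrow \lnot C))) \land \lnot C) \to C)) \lor ((\lnot C \to B) \land (\lnot B \lor (C \to C))))}.
(\lnot (A \leftrightarrow (((A \land \lnot (\lnot C \leftrightarrow (\lnot A \leftrightarrow \lnot C))) \land \lnot C) \to C)) \lor ((\lnot C \to B) \land (\lnot B \lor (C \to C)))): β-rule — branch into \lnot (A \leftrightarrow (((A \land \lnot (\lnot C \leftrightarrow (\lnot A \leftrightarrow \lnot C))) \land \lnot C) \to C))  //  ((\lnot C \to B) \land (\lnot B \lor (C \to C))).
  branch 1 (add \lnot (A \leftrightarrow (((A \land \lnot (\lnot C \leftrightarrow (\lnot A \leftrightarrow \lnot C))) \land \lnot C) \to C))):
    \lnot (A \leftrightarrow (((A \land \lnot (\lnot C \leftrightarrow (\lnot A \leftrightarrow \lnot C))) \land \lnot C) \to C)): β-rule — branch into A, \lnot (((A \land \lnot (\lnot C \leftrightarrow (\lnot A \leftrightarrow \lnot C))) \land \lnot C) \to C)  //  \lnot A, (((A \land \lnot (\lnot C \leftrightarrow (\lnot A \leftrightarrow \lnot C))) \land \lnot C) \to C).
      branch 1.1 (add A, \lnot (((A \land \lnot (\lnot C \leftrightarrow (\lnot A \leftrightarrow \lnot C))) \land \lnot C) \to C)):
        \lnot (((A \land \lnot (\lnot C \leftrightarrow (\lnot A \leftrightarrow \lnot C))) \land \lnot C) \to C): α-rule — add ((A \land \lnot (\lnot C \leftrightarrow (\lnot A \leftrightarrow \lnot C))) \land \lnot C), \lnot C.
        ((A \land \lnot (\lnot C \leftrightarrow (\lnot A \leftrightarrow \lnot C))) \land \lnot C): α-rule — add (A \land \lnot (\lnot C \leftrightarrow (\lnot A \leftrightarrow \lnot C))), \lnot C.
        (A \land \lnot (\lnot C \leftrightarrow (\lnot A \leftrightarrow \lnot C))): α-rule — add A, \lnot (\lnot C \leftrightarrow (\lnot A \leftrightarrow \lnot C)).
        \lnot (\lnot C \leftrightarrow (\lnot A \leftrightarrow \lnot C)): β-rule — branch into \lnot C, \lnot (\lnot A \leftrightarrow \lnot C)  //  \lnot \lnot C, (\lnot A \leftrightarrow \lnot C).
          branch 1.1.1 (add \lnot C, \lnot (\lnot A \leftrightarrow \lnot C)):
            \lnot (\lnot A \leftrightarrow \lnot C): β-rule — branch into \lnot A, \lnot \lnot C  //  \lnot \lnot A, \lnot C.
              branch 1.1.1.1 (add \lnot A, \lnot \lnot C):
                × closes — contains both A and \lnot A.
              branch 1.1.1.2 (add \lnot \lnot A, \lnot C):
                ○ open, literals {A=T, C=F}.
          branch 1.1.2 (add \lnot \lnot C, (\lnot A \leftrightarrow \lnot C)):
            × closes — contains both C and \lnot C.
      branch 1.2 (add \lnot A, (((A \land \lnot (\lnot C \leftrightarrow (\lnot A \leftrightarrow \lnot C))) \land \lnot C) \to C)):
        (((A \land \lnot (\lnot C \leftrightarrow (\lnot A \leftrightarrow \lnot C))) \land \lnot C) \to C): β-rule — branch into \lnot ((A \land \lnot (\lnot C \leftrightarrow (\lnot A \leftrightarrow \lnot C))) \land \lnot C)  //  C.
          branch 1.2.1 (add \lnot ((A \land \lnot (\lnot C \leftrightarrow (\lnot A \leftrightarrow \lnot C))) \land \lnot C)):
            \lnot ((A \land \lnot (\lnot C \leftrightarrow (\lnot A \leftrightarrow \lnot C))) \land \lnot C): β-rule — branch into \lnot (A \land \lnot (\lnot C \leftrightarrow (\lnot A \leftrightarrow \lnot C)))  //  \lnot \lnot C.
              branch 1.2.1.1 (add \lnot (A \land \lnot (\lnot C \leftrightarrow (\lnot A \leftrightarrow \lnot C)))):
                \lnot (A \land \lnot (\lnot C \leftrightarrow (\lnot A \leftrightarrow \lnot C))): β-rule — branch into \lnot A  //  \lnot \lnot (\lnot C \leftrightarrow (\lnot A \leftrightarrow \lnot C)).
                  branch 1.2.1.1.1 (add \lnot A):
                    ○ open, literals {A=F}.
                  branch 1.2.1.1.2 (add \lnot \lnot (\lnot C \leftrightarrow (\lnot A \leftrightarrow \lnot C))):
                    \lnot \lnot (\lnot C \leftrightarrow (\lnot A \leftrightarrow \lnot C)): β-rule — branch into \lnot C, (\lnot A \leftrightarrow \lnot C)  //  \lnot \lnot C, \lnot (\lnot A \leftrightarrow \lnot C).
                      branch 1.2.1.1.2.1 (add \lnot C, (\lnot A \leftrightarrow \lnot C)):
                        (\lnot A \leftrightarrow \lnot C): β-rule — branch into \lnot A, \lnot C  //  \lnot \lnot A, \lnot \lnot C.
                          branch 1.2.1.1.2.1.1 (add \lnot A, \lnot C):
                            ○ open, literals {A=F, C=F}.
                          branch 1.2.1.1.2.1.2 (add \lnot \lnot A, \lnot \lnot C):
                            × closes — contains both A and \lnot A.
                      branch 1.2.1.1.2.2 (add \lnot \lnot C, \lnot (\lnot A \leftrightarrow \lnot C)):
                        \lnot (\lnot A \leftrightarrow \lnot C): β-rule — branch into \lnot A, \lnot \lnot C  //  \lnot \lnot A, \lnot C.
                          branch 1.2.1.1.2.2.1 (add \lnot A, \lnot \lnot C):
                            ○ open, literals {A=F, C=T}.
                          branch 1.2.1.1.2.2.2 (add \lnot \lnot A, \lnot C):
                            × closes — contains both A and \lnot A.
              branch 1.2.1.2 (add \lnot \lnot C):
                ○ open, literals {A=F, C=T}.
          branch 1.2.2 (add C):
            ○ open, literals {A=F, C=T}.
  branch 2 (add ((\lnot C \to B) \land (\lnot B \lor (C \to C)))):
    ((\lnot C \to B) \land (\lnot B \lor (C \to C))): α-rule — add (\lnot C \to B), (\lnot B \lor (C \to C)).
    (\lnot C \to B): β-rule — branch into \lnot \lnot C  //  B.
      branch 2.1 (add \lnot \lnot C):
        (\lnot B \lor (C \to C)): β-rule — branch into \lnot B  //  (C \to C).
          branch 2.1.1 (add \lnot B):
            ○ open, literals {B=F, C=T}.
          branch 2.1.2 (add (C \to C)):
            (C \to C): β-rule — branch into \lnot C  //  C.
              branch 2.1.2.1 (add \lnot C):
                × closes — contains both C and \lnot C.
              branch 2.1.2.2 (add C):
                ○ open, literals {C=T}.
      branch 2.2 (add B):
        (\lnot B \lor (C \to C)): β-rule — branch into \lnot B  //  (C \to C).
          branch 2.2.1 (add \lnot B):
            × closes — contains both B and \lnot B.
          branch 2.2.2 (add (C \to C)):
            (C \to C): β-rule — branch into \lnot C  //  C.
              branch 2.2.2.1 (add \lnot C):
                ○ open, literals {B=T, C=F}.
              branch 2.2.2.2 (add C):
                ○ open, literals {B=T, C=T}.
6 branches closed, 10 open.
Each open branch fixes some atoms; the unmentioned ones are free. Counting distinct full assignments: branch {A=T, C=F} (B) contributes 2 new; branch {A=F} (B, C) contributes 4 new; branch {A=F, C=F} (B) contributes 0 new; branch {A=F, C=T} (B) contributes 0 new; branch {A=F, C=T} (B) contributes 0 new; branch {A=F, C=T} (B) contributes 0 new; branch {B=F, C=T} (A) contributes 1 new; branch {C=T} (A, B) contributes 1 new; branch {B=T, C=F} (A) contributes 0 new; branch {B=T, C=T} (A) contributes 0 new. Total: 8.

8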